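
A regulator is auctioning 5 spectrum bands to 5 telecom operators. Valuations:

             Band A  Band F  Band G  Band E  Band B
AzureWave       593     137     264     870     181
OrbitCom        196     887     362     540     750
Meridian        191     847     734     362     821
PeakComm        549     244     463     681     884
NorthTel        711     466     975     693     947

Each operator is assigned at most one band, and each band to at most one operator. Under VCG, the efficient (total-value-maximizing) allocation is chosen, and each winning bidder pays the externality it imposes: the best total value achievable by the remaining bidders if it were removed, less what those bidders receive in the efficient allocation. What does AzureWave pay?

AzureWave pays $132M.

Efficient allocation: AzureWave→Band E ($870M), OrbitCom→Band F ($887M), Meridian→Band B ($821M), PeakComm→Band A ($549M), NorthTel→Band G ($975M); total welfare W = $4102M.
AzureWave receives Band E at value $870M, so the others get W − 870 = $3232M.
Without AzureWave: best allocation of the remaining 4 bidders over all 5 bands is OrbitCom→Band F ($887M), Meridian→Band B ($821M), PeakComm→Band E ($681M), NorthTel→Band G ($975M), total $3364M.
VCG payment = (others' best without AzureWave) − (others' welfare with AzureWave) = 3364 − 3232 = $132M.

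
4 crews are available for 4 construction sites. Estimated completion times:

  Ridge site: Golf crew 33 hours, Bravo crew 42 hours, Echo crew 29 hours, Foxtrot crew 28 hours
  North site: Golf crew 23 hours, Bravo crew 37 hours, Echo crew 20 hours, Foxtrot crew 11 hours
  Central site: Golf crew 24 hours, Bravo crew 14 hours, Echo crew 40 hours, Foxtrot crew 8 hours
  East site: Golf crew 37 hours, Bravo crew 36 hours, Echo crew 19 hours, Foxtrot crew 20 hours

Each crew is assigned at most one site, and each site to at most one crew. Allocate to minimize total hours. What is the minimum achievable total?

Min total: 77 hours

Optimal: Golf crew→Ridge site (33 hours), Bravo crew→Central site (14 hours), Echo crew→East site (19 hours), Foxtrot crew→North site (11 hours) — total 33+14+19+11 = 77 hours.
Column-greedy (each site in turn goes to its cheapest remaining crew) gives 99 hours, worse by 22.
Swapping Echo crew↔Bravo crew (Echo crew→Central site 40 hours, Bravo crew→East site 36 hours) adds 43.
Every other assignment is strictly worse.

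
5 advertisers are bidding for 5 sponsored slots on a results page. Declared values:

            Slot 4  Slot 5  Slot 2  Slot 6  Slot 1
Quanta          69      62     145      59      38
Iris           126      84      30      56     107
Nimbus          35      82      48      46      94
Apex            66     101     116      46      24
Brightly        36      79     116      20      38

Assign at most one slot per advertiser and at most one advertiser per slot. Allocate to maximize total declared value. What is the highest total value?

Max total: $496

Optimal: Quanta→Slot 6 ($59), Iris→Slot 4 ($126), Nimbus→Slot 1 ($94), Apex→Slot 5 ($101), Brightly→Slot 2 ($116) — total 59+126+94+101+116 = $496.
Column-greedy (each slot in turn goes to its best remaining advertiser) gives $456, worse by 40.
Swapping Iris↔Apex (Iris→Slot 5 $84, Apex→Slot 4 $66) loses 77.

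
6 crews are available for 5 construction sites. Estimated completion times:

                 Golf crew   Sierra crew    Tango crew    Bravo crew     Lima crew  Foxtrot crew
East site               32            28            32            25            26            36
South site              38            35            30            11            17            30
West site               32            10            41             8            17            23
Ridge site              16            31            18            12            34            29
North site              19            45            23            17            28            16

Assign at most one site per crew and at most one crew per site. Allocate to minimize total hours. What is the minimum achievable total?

This is a one-to-one assignment (minimum-cost bipartite matching).
Optimal: Lima crew→East site (26 hours), Bravo crew→South site (11 hours), Sierra crew→West site (10 hours), Golf crew→Ridge site (16 hours), Foxtrot crew→North site (16 hours) — total 26+11+10+16+16 = 79 hours.
Row-greedy (each crew in turn takes its cheapest remaining site) gives 86 hours, worse by 7.

Min total: 79 hours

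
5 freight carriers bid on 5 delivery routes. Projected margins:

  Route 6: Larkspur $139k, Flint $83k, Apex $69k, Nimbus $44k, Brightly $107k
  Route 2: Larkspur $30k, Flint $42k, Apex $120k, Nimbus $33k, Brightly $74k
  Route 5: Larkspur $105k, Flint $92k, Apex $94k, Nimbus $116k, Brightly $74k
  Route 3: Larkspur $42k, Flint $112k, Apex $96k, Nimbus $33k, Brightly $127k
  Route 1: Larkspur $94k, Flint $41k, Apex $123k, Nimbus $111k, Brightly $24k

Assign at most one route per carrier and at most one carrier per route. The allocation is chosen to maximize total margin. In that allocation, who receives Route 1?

This is a one-to-one assignment (maximum-weight bipartite matching).
Optimal: Larkspur→Route 6 ($139k), Flint→Route 5 ($92k), Apex→Route 2 ($120k), Nimbus→Route 1 ($111k), Brightly→Route 3 ($127k) — total 139+92+120+111+127 = $589k.
Nimbus's own top route is Route 5 ($116k), but forcing Nimbus→Route 5 and reassigning the rest optimally gives only $564k — worse by 25.

Nimbus receives Route 1.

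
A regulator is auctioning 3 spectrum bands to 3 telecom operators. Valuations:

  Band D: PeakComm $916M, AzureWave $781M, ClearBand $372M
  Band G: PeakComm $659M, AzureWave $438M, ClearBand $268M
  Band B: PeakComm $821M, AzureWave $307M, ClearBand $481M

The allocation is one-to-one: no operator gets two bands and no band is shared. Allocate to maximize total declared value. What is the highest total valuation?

Optimal: PeakComm→Band G ($659M), AzureWave→Band D ($781M), ClearBand→Band B ($481M) — total 659+781+481 = $1921M.
Column-greedy (each band in turn goes to its best remaining operator) gives $1835M, worse by 86.
No other one-to-one assignment exceeds $1921M.

Max total: $1921M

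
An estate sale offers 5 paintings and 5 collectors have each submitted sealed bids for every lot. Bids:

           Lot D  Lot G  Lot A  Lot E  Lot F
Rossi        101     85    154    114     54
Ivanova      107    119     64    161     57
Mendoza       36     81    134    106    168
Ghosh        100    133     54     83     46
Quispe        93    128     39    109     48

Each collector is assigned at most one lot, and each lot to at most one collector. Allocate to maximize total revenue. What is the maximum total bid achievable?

Maximum total: $711

This is a one-to-one assignment (maximum-weight bipartite matching).
Optimal: Rossi→Lot A ($154), Ivanova→Lot E ($161), Mendoza→Lot F ($168), Ghosh→Lot D ($100), Quispe→Lot G ($128) — total 154+161+168+100+128 = $711.
Max-entry greedy (repeatedly take the single best remaining cell) gives $709, worse by 2.
Next-best assignment: Rossi→Lot A, Ivanova→Lot E, Mendoza→Lot F, Ghosh→Lot G, Quispe→Lot D = $709.
Every other assignment is strictly worse.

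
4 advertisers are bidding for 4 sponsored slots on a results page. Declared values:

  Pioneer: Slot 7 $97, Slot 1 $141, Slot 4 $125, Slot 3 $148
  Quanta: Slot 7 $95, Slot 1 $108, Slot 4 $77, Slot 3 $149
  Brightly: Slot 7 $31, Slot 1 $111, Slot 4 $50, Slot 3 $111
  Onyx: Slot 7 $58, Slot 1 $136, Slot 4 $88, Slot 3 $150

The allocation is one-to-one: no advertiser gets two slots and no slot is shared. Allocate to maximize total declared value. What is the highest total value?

Max total: $481

Optimal: Pioneer→Slot 4 ($125), Quanta→Slot 7 ($95), Brightly→Slot 1 ($111), Onyx→Slot 3 ($150) — total 125+95+111+150 = $481.
Max-entry greedy (repeatedly take the single best remaining cell) gives $436, worse by 45.
Swapping Onyx↔Quanta (Onyx→Slot 7 $58, Quanta→Slot 3 $149) loses 38.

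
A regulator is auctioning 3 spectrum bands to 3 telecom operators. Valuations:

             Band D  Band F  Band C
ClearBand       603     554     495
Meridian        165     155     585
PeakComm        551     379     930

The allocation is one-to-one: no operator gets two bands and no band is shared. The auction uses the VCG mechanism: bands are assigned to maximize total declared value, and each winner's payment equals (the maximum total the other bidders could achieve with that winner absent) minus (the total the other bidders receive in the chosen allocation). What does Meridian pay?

Efficient allocation: ClearBand→Band F ($554M), Meridian→Band C ($585M), PeakComm→Band D ($551M); total welfare W = $1690M.
Meridian receives Band C at value $585M, so the others get W − 585 = $1105M.
Without Meridian: best allocation of the remaining 2 bidders over all 3 bands is ClearBand→Band D ($603M), PeakComm→Band C ($930M), total $1533M.
VCG payment = (others' best without Meridian) − (others' welfare with Meridian) = 1533 − 1105 = $428M.

Meridian pays $428M.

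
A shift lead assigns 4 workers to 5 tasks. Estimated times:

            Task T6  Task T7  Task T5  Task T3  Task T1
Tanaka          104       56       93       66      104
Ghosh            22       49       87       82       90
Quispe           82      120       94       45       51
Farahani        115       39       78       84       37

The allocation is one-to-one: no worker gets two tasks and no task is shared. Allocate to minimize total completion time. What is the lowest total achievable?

Minimum total: 160 min

Optimal: Tanaka→Task T7 (56 min), Ghosh→Task T6 (22 min), Quispe→Task T3 (45 min), Farahani→Task T1 (37 min) — total 56+22+45+37 = 160 min.
Column-greedy (each task in turn goes to its cheapest remaining worker) gives 199 min, worse by 39.
Next-best assignment: Tanaka→Task T3, Ghosh→Task T6, Quispe→Task T1, Farahani→Task T7 = 178 min.
Swapping Farahani↔Quispe (Farahani→Task T3 84 min, Quispe→Task T1 51 min) adds 53.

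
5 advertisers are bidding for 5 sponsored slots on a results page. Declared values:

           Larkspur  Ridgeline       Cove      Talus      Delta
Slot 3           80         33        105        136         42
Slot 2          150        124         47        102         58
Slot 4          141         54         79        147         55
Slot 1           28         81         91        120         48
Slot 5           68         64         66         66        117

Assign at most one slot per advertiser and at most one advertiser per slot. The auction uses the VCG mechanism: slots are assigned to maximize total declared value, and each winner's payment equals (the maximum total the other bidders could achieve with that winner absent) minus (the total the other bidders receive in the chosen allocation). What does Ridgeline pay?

Ridgeline pays $34.

Efficient allocation: Larkspur→Slot 4 ($141), Ridgeline→Slot 2 ($124), Cove→Slot 1 ($91), Talus→Slot 3 ($136), Delta→Slot 5 ($117); total welfare W = $609.
Ridgeline receives Slot 2 at value $124, so the others get W − 124 = $485.
Without Ridgeline: best allocation of the remaining 4 bidders over all 5 slots is Larkspur→Slot 2 ($150), Cove→Slot 3 ($105), Talus→Slot 4 ($147), Delta→Slot 5 ($117), total $519.
VCG payment = (others' best without Ridgeline) − (others' welfare with Ridgeline) = 519 − 485 = $34.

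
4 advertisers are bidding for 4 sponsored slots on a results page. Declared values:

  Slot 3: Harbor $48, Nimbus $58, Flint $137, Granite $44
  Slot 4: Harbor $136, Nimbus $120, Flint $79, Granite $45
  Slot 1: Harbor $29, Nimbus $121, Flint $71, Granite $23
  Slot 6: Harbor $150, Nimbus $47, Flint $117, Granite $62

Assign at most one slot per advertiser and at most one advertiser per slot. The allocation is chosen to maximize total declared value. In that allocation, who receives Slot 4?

Harbor receives Slot 4.

Optimal: Harbor→Slot 4 ($136), Nimbus→Slot 1 ($121), Flint→Slot 3 ($137), Granite→Slot 6 ($62) — total 136+121+137+62 = $456.
Row-greedy (each advertiser in turn takes its best remaining slot) gives $453, worse by 3.
No other one-to-one assignment exceeds $456.
Harbor's own top slot is Slot 6 ($150), but forcing Harbor→Slot 6 and reassigning the rest optimally gives only $453 — worse by 3.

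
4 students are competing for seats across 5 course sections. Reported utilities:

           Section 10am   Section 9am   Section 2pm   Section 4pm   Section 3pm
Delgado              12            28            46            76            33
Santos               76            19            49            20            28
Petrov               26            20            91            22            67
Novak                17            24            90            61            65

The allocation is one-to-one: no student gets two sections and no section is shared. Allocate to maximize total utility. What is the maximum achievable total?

This is a one-to-one assignment (maximum-weight bipartite matching).
Optimal: Delgado→Section 4pm (76 points), Santos→Section 10am (76 points), Petrov→Section 3pm (67 points), Novak→Section 2pm (90 points) — total 76+76+67+90 = 309 points.
Next-best assignment: Delgado→Section 4pm, Santos→Section 10am, Petrov→Section 2pm, Novak→Section 3pm = 308 points.

Max total: 309 points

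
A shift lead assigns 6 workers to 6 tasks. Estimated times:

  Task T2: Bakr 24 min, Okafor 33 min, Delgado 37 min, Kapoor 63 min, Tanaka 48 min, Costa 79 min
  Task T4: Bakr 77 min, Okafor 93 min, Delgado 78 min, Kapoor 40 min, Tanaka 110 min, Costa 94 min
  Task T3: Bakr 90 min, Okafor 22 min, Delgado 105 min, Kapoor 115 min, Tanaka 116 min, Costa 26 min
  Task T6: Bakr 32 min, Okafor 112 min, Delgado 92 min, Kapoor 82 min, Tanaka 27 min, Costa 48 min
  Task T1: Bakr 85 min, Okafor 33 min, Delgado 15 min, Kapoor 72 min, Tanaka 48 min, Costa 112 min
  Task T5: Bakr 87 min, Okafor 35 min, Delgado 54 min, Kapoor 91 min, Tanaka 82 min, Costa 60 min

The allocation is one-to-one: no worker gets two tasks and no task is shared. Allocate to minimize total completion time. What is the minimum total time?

This is the linear assignment problem.
Optimal: Bakr→Task T2 (24 min), Okafor→Task T5 (35 min), Delgado→Task T1 (15 min), Kapoor→Task T4 (40 min), Tanaka→Task T6 (27 min), Costa→Task T3 (26 min) — total 24+35+15+40+27+26 = 167 min.
Column-greedy (each task in turn goes to its cheapest remaining worker) gives 188 min, worse by 21.
Next-best assignment: Bakr→Task T2, Okafor→Task T3, Delgado→Task T1, Kapoor→Task T4, Tanaka→Task T6, Costa→Task T5 = 188 min.
Checked against all permutations: 167 min is optimal.

Minimum total: 167 min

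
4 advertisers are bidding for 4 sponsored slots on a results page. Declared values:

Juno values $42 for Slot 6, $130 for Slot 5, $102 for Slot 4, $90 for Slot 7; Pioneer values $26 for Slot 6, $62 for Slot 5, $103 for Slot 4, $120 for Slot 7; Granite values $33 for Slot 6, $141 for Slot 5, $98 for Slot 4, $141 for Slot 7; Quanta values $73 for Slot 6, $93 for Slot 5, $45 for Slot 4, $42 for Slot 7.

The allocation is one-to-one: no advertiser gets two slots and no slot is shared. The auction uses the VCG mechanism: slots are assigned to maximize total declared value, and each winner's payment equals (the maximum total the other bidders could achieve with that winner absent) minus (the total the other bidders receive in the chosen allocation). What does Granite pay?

Efficient allocation: Juno→Slot 5 ($130), Pioneer→Slot 4 ($103), Granite→Slot 7 ($141), Quanta→Slot 6 ($73); total welfare W = $447.
Granite receives Slot 7 at value $141, so the others get W − 141 = $306.
Without Granite: best allocation of the remaining 3 bidders over all 4 slots is Juno→Slot 5 ($130), Pioneer→Slot 7 ($120), Quanta→Slot 6 ($73), total $323.
VCG payment = (others' best without Granite) − (others' welfare with Granite) = 323 − 306 = $17.

Granite pays $17.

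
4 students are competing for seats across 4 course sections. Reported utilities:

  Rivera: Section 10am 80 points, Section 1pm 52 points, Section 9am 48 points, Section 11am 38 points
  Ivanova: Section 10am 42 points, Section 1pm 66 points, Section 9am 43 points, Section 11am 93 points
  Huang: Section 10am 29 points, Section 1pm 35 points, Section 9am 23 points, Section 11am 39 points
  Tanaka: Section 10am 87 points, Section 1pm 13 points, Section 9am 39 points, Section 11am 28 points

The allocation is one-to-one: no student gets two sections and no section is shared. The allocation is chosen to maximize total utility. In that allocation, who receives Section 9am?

Rivera receives Section 9am.

Optimal: Rivera→Section 9am (48 points), Ivanova→Section 11am (93 points), Huang→Section 1pm (35 points), Tanaka→Section 10am (87 points) — total 48+93+35+87 = 263 points.
Column-greedy (each section in turn goes to its best remaining student) gives 240 points, worse by 23.
Next-best assignment: Rivera→Section 1pm, Ivanova→Section 11am, Huang→Section 9am, Tanaka→Section 10am = 255 points.
Swapping Huang↔Ivanova (Huang→Section 11am 39 points, Ivanova→Section 1pm 66 points) loses 23.
Rivera's own top section is Section 10am (80 points), but forcing Rivera→Section 10am and reassigning the rest optimally gives only 247 points — worse by 16.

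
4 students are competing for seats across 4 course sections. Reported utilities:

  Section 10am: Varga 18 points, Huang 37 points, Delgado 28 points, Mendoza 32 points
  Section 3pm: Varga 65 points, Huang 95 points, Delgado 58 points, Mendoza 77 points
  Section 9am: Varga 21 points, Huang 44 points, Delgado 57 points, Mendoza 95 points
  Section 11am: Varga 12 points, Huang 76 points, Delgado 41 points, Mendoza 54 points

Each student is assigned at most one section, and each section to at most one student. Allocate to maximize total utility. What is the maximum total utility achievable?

Optimal: Varga→Section 3pm (65 points), Huang→Section 11am (76 points), Delgado→Section 10am (28 points), Mendoza→Section 9am (95 points) — total 65+76+28+95 = 264 points.
Row-greedy (each student in turn takes its best remaining section) gives 230 points, worse by 34.
Next-best assignment: Varga→Section 10am, Huang→Section 3pm, Delgado→Section 11am, Mendoza→Section 9am = 249 points.
Checked against all permutations: 264 points is optimal.

Max total: 264 points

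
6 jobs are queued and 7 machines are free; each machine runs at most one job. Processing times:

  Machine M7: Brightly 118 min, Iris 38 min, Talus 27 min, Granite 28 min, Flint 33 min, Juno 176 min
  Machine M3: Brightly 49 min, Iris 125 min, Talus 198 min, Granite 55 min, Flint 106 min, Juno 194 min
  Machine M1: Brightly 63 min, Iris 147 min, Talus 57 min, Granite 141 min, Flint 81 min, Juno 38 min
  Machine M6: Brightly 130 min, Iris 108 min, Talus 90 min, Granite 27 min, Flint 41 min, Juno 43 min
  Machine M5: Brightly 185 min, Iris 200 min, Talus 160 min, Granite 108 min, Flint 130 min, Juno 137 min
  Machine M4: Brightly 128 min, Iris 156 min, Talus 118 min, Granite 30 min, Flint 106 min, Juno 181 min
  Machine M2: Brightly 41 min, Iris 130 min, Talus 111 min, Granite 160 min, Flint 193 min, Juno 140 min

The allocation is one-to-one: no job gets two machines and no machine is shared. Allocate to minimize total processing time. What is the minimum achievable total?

Treat this as an assignment problem: match each job to one machine.
Optimal: Brightly→Machine M2 (41 min), Iris→Machine M3 (125 min), Talus→Machine M7 (27 min), Granite→Machine M4 (30 min), Flint→Machine M6 (41 min), Juno→Machine M1 (38 min) — total 41+125+27+30+41+38 = 302 min.
Column-greedy (each machine in turn goes to its cheapest remaining job) gives 427 min, worse by 125.
Next-best assignment: Brightly→Machine M3, Iris→Machine M7, Talus→Machine M2, Granite→Machine M4, Flint→Machine M6, Juno→Machine M1 = 307 min.
Swapping Granite↔Juno (Granite→Machine M1 141 min, Juno→Machine M4 181 min) adds 254.
Checked against all permutations: 302 min is optimal.

Minimum total: 302 min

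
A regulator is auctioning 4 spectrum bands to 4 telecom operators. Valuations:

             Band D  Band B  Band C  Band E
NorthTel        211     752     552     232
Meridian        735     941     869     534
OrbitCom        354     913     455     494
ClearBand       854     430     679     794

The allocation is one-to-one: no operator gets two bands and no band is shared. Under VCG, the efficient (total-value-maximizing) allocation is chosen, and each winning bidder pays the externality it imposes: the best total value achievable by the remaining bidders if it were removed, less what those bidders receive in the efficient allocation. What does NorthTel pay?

Efficient allocation: NorthTel→Band C ($552M), Meridian→Band D ($735M), OrbitCom→Band B ($913M), ClearBand→Band E ($794M); total welfare W = $2994M.
NorthTel receives Band C at value $552M, so the others get W − 552 = $2442M.
Without NorthTel: best allocation of the remaining 3 bidders over all 4 bands is Meridian→Band C ($869M), OrbitCom→Band B ($913M), ClearBand→Band D ($854M), total $2636M.
VCG payment = (others' best without NorthTel) − (others' welfare with NorthTel) = 2636 − 2442 = $194M.

NorthTel pays $194M.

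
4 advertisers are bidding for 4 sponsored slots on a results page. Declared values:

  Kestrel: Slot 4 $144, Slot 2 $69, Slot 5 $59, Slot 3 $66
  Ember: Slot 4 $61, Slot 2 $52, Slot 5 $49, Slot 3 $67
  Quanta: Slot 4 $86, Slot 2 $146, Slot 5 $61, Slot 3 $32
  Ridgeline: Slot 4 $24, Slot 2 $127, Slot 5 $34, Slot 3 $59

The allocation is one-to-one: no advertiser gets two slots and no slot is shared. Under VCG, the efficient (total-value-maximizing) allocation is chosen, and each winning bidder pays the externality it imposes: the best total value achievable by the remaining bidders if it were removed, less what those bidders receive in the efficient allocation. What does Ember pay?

Ember pays $17.

Efficient allocation: Kestrel→Slot 4 ($144), Ember→Slot 3 ($67), Quanta→Slot 5 ($61), Ridgeline→Slot 2 ($127); total welfare W = $399.
Ember receives Slot 3 at value $67, so the others get W − 67 = $332.
Without Ember: best allocation of the remaining 3 bidders over all 4 slots is Kestrel→Slot 4 ($144), Quanta→Slot 2 ($146), Ridgeline→Slot 3 ($59), total $349.
VCG payment = (others' best without Ember) − (others' welfare with Ember) = 349 − 332 = $17.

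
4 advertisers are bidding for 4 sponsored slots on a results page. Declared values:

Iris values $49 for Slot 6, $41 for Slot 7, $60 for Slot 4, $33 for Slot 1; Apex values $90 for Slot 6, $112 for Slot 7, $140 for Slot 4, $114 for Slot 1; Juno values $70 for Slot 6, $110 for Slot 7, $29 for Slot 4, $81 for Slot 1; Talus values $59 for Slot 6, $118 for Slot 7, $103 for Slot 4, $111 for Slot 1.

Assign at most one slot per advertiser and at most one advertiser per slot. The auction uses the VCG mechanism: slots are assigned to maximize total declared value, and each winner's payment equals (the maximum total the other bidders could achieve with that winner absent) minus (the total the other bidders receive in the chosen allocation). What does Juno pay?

Efficient allocation: Iris→Slot 6 ($49), Apex→Slot 4 ($140), Juno→Slot 7 ($110), Talus→Slot 1 ($111); total welfare W = $410.
Juno receives Slot 7 at value $110, so the others get W − 110 = $300.
Without Juno: best allocation of the remaining 3 bidders over all 4 slots is Iris→Slot 6 ($49), Apex→Slot 4 ($140), Talus→Slot 7 ($118), total $307.
VCG payment = (others' best without Juno) − (others' welfare with Juno) = 307 − 300 = $7.

Juno pays $7.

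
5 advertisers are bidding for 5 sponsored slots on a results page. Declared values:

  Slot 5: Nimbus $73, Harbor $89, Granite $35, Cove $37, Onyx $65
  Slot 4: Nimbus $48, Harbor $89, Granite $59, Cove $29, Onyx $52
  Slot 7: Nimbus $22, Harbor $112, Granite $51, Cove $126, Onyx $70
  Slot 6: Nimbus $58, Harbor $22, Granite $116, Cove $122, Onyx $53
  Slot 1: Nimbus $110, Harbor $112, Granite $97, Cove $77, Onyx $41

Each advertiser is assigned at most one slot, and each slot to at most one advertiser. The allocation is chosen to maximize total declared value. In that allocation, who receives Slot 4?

Optimal: Nimbus→Slot 1 ($110), Harbor→Slot 4 ($89), Granite→Slot 6 ($116), Cove→Slot 7 ($126), Onyx→Slot 5 ($65) — total 110+89+116+126+65 = $506.
Max-entry greedy (repeatedly take the single best remaining cell) gives $479, worse by 27.
No other one-to-one assignment exceeds $506.
Harbor's own top slot is Slot 7 ($112), but forcing Harbor→Slot 7 and reassigning the rest optimally gives only $468 — worse by 38.

Harbor receives Slot 4.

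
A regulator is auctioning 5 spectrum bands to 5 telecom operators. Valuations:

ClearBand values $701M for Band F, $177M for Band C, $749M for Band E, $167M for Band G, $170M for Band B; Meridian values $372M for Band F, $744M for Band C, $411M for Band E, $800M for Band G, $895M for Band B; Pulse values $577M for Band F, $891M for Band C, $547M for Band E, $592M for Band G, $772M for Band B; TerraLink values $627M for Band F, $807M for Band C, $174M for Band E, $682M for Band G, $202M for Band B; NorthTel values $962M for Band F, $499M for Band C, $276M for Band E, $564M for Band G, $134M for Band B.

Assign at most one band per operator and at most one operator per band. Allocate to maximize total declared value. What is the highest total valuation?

Optimal: ClearBand→Band E ($749M), Meridian→Band B ($895M), Pulse→Band C ($891M), TerraLink→Band G ($682M), NorthTel→Band F ($962M) — total 749+895+891+682+962 = $4179M.
Column-greedy (each band in turn goes to its best remaining operator) gives $3604M, worse by 575.
Next-best assignment: ClearBand→Band E, Meridian→Band G, Pulse→Band B, TerraLink→Band C, NorthTel→Band F = $4090M.

Max total: $4179M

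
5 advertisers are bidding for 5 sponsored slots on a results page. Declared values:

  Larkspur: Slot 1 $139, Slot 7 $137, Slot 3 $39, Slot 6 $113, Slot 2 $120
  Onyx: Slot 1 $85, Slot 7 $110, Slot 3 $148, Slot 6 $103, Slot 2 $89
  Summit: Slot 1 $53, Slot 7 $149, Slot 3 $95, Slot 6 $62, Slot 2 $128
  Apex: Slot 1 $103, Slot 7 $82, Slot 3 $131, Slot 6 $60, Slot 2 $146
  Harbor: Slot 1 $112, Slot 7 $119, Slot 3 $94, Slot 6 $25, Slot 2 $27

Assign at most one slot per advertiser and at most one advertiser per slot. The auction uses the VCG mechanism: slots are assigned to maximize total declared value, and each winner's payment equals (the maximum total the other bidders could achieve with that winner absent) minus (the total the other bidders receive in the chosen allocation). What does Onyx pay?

Onyx pays $8.

Efficient allocation: Larkspur→Slot 6 ($113), Onyx→Slot 3 ($148), Summit→Slot 7 ($149), Apex→Slot 2 ($146), Harbor→Slot 1 ($112); total welfare W = $668.
Onyx receives Slot 3 at value $148, so the others get W − 148 = $520.
Without Onyx: best allocation of the remaining 4 bidders over all 5 slots is Larkspur→Slot 1 ($139), Summit→Slot 7 ($149), Apex→Slot 2 ($146), Harbor→Slot 3 ($94), total $528.
VCG payment = (others' best without Onyx) − (others' welfare with Onyx) = 528 − 520 = $8.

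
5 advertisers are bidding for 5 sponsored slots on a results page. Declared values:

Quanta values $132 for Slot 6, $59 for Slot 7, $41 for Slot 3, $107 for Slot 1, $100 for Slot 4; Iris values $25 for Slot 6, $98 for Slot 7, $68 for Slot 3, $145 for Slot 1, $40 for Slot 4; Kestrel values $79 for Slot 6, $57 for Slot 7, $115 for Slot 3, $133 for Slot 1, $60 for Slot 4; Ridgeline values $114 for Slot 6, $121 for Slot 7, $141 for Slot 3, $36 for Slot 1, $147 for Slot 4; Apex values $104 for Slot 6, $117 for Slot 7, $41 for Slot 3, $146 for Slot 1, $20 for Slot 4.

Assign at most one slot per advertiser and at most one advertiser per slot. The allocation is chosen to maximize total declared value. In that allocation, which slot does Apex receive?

This is the linear assignment problem.
Optimal: Quanta→Slot 6 ($132), Iris→Slot 1 ($145), Kestrel→Slot 3 ($115), Ridgeline→Slot 4 ($147), Apex→Slot 7 ($117) — total 132+145+115+147+117 = $656.
Column-greedy (each slot in turn goes to its best remaining advertiser) gives $554, worse by 102.
Next-best assignment: Quanta→Slot 6, Iris→Slot 7, Kestrel→Slot 3, Ridgeline→Slot 4, Apex→Slot 1 = $638.
Checked against all permutations: $656 is optimal.
Apex's own top slot is Slot 1 ($146), but forcing Apex→Slot 1 and reassigning the rest optimally gives only $638 — worse by 18.

Apex receives Slot 7.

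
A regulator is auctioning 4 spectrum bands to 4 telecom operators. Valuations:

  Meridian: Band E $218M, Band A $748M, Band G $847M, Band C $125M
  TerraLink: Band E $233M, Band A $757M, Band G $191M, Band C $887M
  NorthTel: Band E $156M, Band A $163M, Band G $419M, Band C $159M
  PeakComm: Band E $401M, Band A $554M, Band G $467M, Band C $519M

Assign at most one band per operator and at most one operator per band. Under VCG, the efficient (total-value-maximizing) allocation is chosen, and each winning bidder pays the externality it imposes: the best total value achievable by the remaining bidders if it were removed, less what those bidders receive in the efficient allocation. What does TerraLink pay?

Efficient allocation: Meridian→Band A ($748M), TerraLink→Band C ($887M), NorthTel→Band G ($419M), PeakComm→Band E ($401M); total welfare W = $2455M.
TerraLink receives Band C at value $887M, so the others get W − 887 = $1568M.
Without TerraLink: best allocation of the remaining 3 bidders over all 4 bands is Meridian→Band A ($748M), NorthTel→Band G ($419M), PeakComm→Band C ($519M), total $1686M.
VCG payment = (others' best without TerraLink) − (others' welfare with TerraLink) = 1686 − 1568 = $118M.

TerraLink pays $118M.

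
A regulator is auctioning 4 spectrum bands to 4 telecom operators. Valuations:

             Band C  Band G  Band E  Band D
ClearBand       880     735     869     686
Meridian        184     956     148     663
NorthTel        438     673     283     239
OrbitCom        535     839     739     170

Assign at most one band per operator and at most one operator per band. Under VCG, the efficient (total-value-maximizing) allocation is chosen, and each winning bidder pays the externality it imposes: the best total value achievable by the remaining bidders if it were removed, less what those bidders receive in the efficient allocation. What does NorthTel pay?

NorthTel pays $293M.

Efficient allocation: ClearBand→Band C ($880M), Meridian→Band D ($663M), NorthTel→Band G ($673M), OrbitCom→Band E ($739M); total welfare W = $2955M.
NorthTel receives Band G at value $673M, so the others get W − 673 = $2282M.
Without NorthTel: best allocation of the remaining 3 bidders over all 4 bands is ClearBand→Band C ($880M), Meridian→Band G ($956M), OrbitCom→Band E ($739M), total $2575M.
VCG payment = (others' best without NorthTel) − (others' welfare with NorthTel) = 2575 − 2282 = $293M.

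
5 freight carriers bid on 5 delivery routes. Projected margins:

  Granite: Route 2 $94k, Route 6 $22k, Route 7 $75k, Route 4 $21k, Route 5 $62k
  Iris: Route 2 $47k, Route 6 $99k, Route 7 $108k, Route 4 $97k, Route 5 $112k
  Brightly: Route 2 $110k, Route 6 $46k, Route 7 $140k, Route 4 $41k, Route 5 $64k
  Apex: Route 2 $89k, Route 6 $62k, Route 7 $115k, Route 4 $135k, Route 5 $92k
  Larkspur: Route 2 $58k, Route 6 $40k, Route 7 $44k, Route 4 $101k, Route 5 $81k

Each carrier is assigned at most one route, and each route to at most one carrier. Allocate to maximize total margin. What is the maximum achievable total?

Max total: $549k

Optimal: Granite→Route 2 ($94k), Iris→Route 6 ($99k), Brightly→Route 7 ($140k), Apex→Route 4 ($135k), Larkspur→Route 5 ($81k) — total 94+99+140+135+81 = $549k.
Column-greedy (each route in turn goes to its best remaining carrier) gives $487k, worse by 62.
Every other assignment is strictly worse.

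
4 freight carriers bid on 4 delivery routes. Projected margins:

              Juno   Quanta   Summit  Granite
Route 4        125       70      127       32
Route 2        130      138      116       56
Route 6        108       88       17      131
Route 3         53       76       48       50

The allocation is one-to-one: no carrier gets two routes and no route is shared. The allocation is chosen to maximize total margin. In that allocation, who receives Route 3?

Treat this as an assignment problem: match each carrier to one route.
Optimal: Juno→Route 2 ($130k), Quanta→Route 3 ($76k), Summit→Route 4 ($127k), Granite→Route 6 ($131k) — total 130+76+127+131 = $464k.
Column-greedy (each route in turn goes to its best remaining carrier) gives $449k, worse by 15.
Next-best assignment: Juno→Route 3, Quanta→Route 2, Summit→Route 4, Granite→Route 6 = $449k.
Every other assignment is strictly worse.
Quanta's own top route is Route 2 ($138k), but forcing Quanta→Route 2 and reassigning the rest optimally gives only $449k — worse by 15.

Quanta receives Route 3.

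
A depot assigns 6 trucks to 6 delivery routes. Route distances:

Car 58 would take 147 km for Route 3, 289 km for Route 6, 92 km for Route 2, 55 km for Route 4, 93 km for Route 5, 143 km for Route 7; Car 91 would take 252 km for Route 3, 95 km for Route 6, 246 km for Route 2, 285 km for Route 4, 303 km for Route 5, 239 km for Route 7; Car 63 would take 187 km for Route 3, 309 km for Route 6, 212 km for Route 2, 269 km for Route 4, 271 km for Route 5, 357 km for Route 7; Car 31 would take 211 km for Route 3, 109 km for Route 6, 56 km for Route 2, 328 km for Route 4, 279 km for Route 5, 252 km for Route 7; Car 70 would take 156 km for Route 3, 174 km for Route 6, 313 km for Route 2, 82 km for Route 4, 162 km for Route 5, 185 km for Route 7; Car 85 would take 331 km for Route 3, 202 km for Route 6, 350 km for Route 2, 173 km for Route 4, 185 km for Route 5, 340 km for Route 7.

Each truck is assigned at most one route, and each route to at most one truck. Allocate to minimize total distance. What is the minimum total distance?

Min total: 748 km

This is the linear assignment problem.
Optimal: Car 58→Route 7 (143 km), Car 91→Route 6 (95 km), Car 63→Route 3 (187 km), Car 31→Route 2 (56 km), Car 70→Route 4 (82 km), Car 85→Route 5 (185 km) — total 143+95+187+56+82+185 = 748 km.
Min-entry greedy (repeatedly take the single cheapest remaining cell) gives 904 km, worse by 156.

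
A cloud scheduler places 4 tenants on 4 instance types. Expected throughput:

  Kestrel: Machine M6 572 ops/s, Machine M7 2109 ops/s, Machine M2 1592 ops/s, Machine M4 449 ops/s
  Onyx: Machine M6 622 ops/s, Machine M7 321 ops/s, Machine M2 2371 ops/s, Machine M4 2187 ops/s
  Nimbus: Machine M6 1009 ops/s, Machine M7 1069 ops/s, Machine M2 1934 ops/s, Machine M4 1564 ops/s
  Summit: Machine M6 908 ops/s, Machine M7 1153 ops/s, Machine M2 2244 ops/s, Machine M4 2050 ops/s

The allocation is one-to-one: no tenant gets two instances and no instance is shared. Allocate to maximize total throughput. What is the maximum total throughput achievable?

Max total: 7549 ops/s

Optimal: Kestrel→Machine M7 (2109 ops/s), Onyx→Machine M4 (2187 ops/s), Nimbus→Machine M6 (1009 ops/s), Summit→Machine M2 (2244 ops/s) — total 2109+2187+1009+2244 = 7549 ops/s.
Row-greedy (each tenant in turn takes its best remaining instance) gives 6952 ops/s, worse by 597.
Next-best assignment: Kestrel→Machine M7, Onyx→Machine M2, Nimbus→Machine M6, Summit→Machine M4 = 7539 ops/s.
Checked against all permutations: 7549 ops/s is optimal.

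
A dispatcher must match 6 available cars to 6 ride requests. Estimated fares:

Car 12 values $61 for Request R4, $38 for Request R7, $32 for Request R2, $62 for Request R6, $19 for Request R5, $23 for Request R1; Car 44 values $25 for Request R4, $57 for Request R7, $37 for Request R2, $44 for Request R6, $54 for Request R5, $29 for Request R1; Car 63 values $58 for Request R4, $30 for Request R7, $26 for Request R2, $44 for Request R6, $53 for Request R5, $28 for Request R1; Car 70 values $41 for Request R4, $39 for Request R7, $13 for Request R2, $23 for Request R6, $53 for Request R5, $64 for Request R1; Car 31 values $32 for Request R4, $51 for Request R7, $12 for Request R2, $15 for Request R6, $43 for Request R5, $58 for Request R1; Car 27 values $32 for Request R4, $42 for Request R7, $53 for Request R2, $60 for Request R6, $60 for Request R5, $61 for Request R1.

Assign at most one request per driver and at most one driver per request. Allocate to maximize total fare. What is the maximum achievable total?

This is the linear assignment problem.
Optimal: Car 12→Request R6 ($62), Car 44→Request R5 ($54), Car 63→Request R4 ($58), Car 70→Request R1 ($64), Car 31→Request R7 ($51), Car 27→Request R2 ($53) — total 62+54+58+64+51+53 = $342.
Row-greedy (each driver in turn takes its best remaining request) gives $337, worse by 5.
Checked against all permutations: $342 is optimal.

Max total: $342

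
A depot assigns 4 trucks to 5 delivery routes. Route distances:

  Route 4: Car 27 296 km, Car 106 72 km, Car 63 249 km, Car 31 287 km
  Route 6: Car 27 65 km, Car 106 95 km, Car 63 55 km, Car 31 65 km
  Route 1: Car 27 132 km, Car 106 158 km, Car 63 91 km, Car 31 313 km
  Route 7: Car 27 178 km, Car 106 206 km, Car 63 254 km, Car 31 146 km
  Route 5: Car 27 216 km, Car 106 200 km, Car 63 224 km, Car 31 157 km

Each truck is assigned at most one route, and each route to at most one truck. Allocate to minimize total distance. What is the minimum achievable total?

Minimum total: 374 km

Optimal: Car 27→Route 6 (65 km), Car 106→Route 4 (72 km), Car 63→Route 1 (91 km), Car 31→Route 7 (146 km) — total 65+72+91+146 = 374 km.
Column-greedy (each route in turn goes to its cheapest remaining truck) gives 405 km, worse by 31.
Next-best assignment: Car 27→Route 6, Car 106→Route 4, Car 63→Route 1, Car 31→Route 5 = 385 km.
Swapping Car 106↔Car 63 (Car 106→Route 1 158 km, Car 63→Route 4 249 km) adds 244.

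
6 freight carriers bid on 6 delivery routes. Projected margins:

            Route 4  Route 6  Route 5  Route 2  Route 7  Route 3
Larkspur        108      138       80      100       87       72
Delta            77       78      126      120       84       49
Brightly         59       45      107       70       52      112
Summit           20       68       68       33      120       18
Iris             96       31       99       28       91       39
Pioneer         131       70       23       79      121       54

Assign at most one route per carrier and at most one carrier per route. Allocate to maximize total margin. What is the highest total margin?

Maximum total: $720k

This is the linear assignment problem.
Optimal: Larkspur→Route 6 ($138k), Delta→Route 2 ($120k), Brightly→Route 3 ($112k), Summit→Route 7 ($120k), Iris→Route 5 ($99k), Pioneer→Route 4 ($131k) — total 138+120+112+120+99+131 = $720k.
Column-greedy (each route in turn goes to its best remaining carrier) gives $624k, worse by 96.
Next-best assignment: Larkspur→Route 6, Delta→Route 5, Brightly→Route 3, Summit→Route 7, Iris→Route 4, Pioneer→Route 2 = $671k.
Swapping Brightly↔Delta (Brightly→Route 2 $70k, Delta→Route 3 $49k) loses 113.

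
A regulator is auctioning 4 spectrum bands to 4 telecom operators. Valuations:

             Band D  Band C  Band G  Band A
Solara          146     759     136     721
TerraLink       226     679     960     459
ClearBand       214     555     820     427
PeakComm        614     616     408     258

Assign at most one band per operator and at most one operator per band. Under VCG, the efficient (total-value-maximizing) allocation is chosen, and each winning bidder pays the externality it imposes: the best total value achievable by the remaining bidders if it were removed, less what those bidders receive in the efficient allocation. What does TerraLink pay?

Efficient allocation: Solara→Band A ($721M), TerraLink→Band G ($960M), ClearBand→Band C ($555M), PeakComm→Band D ($614M); total welfare W = $2850M.
TerraLink receives Band G at value $960M, so the others get W − 960 = $1890M.
Without TerraLink: best allocation of the remaining 3 bidders over all 4 bands is Solara→Band C ($759M), ClearBand→Band G ($820M), PeakComm→Band D ($614M), total $2193M.
VCG payment = (others' best without TerraLink) − (others' welfare with TerraLink) = 2193 − 1890 = $303M.

TerraLink pays $303M.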